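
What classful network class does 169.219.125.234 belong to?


First octet: 169
Binary: 10101001
10xxxxxx -> Class B (128-191)
Class B, default mask 255.255.0.0 (/16)


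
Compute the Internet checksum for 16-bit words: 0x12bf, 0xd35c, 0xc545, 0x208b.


Sum all words (with carry folding):
+ 0x12bf = 0x12bf
+ 0xd35c = 0xe61b
+ 0xc545 = 0xab61
+ 0x208b = 0xcbec
One's complement: ~0xcbec
Checksum = 0x3413


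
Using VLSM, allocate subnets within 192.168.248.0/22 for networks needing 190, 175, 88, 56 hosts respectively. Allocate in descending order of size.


190 hosts -> /24 (254 usable): 192.168.248.0/24
175 hosts -> /24 (254 usable): 192.168.249.0/24
88 hosts -> /25 (126 usable): 192.168.250.0/25
56 hosts -> /26 (62 usable): 192.168.250.128/26
Allocation: 192.168.248.0/24 (190 hosts, 254 usable); 192.168.249.0/24 (175 hosts, 254 usable); 192.168.250.0/25 (88 hosts, 126 usable); 192.168.250.128/26 (56 hosts, 62 usable)


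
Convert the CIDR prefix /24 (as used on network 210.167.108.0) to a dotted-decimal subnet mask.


/24 means 24 network bits, 8 host bits
Binary: 11111111111111111111111100000000
Mask: 255.255.255.0


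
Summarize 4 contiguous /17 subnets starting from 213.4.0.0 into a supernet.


Original prefix: /17
Number of subnets: 4 = 2^2
New prefix = 17 - 2 = 15
Supernet: 213.4.0.0/15


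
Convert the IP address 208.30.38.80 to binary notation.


208 = 11010000
30 = 00011110
38 = 00100110
80 = 01010000
Binary: 11010000.00011110.00100110.01010000


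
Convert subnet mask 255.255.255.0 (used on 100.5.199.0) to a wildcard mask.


Subnet mask: 255.255.255.0
Wildcard = 255.255.255.255 - subnet mask
255 - 255 = 0
255 - 255 = 0
255 - 255 = 0
255 - 0 = 255
Wildcard: 0.0.0.255


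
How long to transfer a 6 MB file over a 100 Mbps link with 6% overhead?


Effective throughput = 100 * (1 - 6/100) = 94 Mbps
File size in Mb = 6 * 8 = 48 Mb
Time = 48 / 94
Time = 0.5106 seconds


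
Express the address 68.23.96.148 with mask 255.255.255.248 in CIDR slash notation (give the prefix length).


Binary: 11111111.11111111.11111111.11111000
Count leading 1s
Prefix: /29


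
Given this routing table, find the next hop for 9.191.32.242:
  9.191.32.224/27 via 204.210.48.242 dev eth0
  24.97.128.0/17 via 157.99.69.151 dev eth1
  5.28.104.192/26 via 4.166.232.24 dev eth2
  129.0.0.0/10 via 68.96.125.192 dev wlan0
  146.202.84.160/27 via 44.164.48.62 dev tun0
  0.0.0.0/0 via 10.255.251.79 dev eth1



Longest prefix match for 9.191.32.242:
  /27 9.191.32.224: MATCH
  /17 24.97.128.0: no
  /26 5.28.104.192: no
  /10 129.0.0.0: no
  /27 146.202.84.160: no
  /0 0.0.0.0: MATCH
Selected: next-hop 204.210.48.242 via eth0 (matched /27)


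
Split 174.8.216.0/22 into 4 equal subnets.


New prefix = 22 + 2 = 24
Each subnet has 256 addresses
  174.8.216.0/24
  174.8.217.0/24
  174.8.218.0/24
  174.8.219.0/24
Subnets: 174.8.216.0/24, 174.8.217.0/24, 174.8.218.0/24, 174.8.219.0/24


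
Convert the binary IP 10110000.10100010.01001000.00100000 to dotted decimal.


10110000 = 176
10100010 = 162
01001000 = 72
00100000 = 32
IP: 176.162.72.32


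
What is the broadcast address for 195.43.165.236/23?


Network: 195.43.164.0/23
Host bits = 9
Set all host bits to 1:
Broadcast: 195.43.165.255


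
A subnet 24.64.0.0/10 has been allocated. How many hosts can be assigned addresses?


Host bits = 32 - 10 = 22
Total addresses = 2^22 = 4194304
Usable = total - 2 (network and broadcast)
Usable hosts: 4194302


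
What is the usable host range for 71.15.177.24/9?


Network: 71.0.0.0
Broadcast: 71.127.255.255
First usable = network + 1
Last usable = broadcast - 1
Range: 71.0.0.1 to 71.127.255.254


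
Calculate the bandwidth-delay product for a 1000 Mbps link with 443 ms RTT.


BDP = bandwidth * RTT
= 1000 Mbps * 443 ms
= 1000 * 1e6 * 443 / 1000 bits
= 443000000 bits
= 55375000 bytes
= 54077.1484 KB
BDP = 443000000 bits (55375000 bytes)


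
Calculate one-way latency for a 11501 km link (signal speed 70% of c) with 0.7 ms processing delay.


Speed = 0.7 * 3e5 km/s = 210000 km/s
Propagation delay = 11501 / 210000 = 0.0548 s = 54.7667 ms
Processing delay = 0.7 ms
Total one-way latency = 55.4667 ms


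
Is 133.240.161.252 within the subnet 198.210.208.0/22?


Subnet network: 198.210.208.0
Test IP AND mask: 133.240.160.0
No, 133.240.161.252 is not in 198.210.208.0/22


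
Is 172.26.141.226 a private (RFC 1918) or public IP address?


RFC 1918 private ranges:
  10.0.0.0/8 (10.0.0.0 - 10.255.255.255)
  172.16.0.0/12 (172.16.0.0 - 172.31.255.255)
  192.168.0.0/16 (192.168.0.0 - 192.168.255.255)
Private (in 172.16.0.0/12)


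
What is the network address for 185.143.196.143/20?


IP:   10111001.10001111.11000100.10001111
Mask: 11111111.11111111.11110000.00000000
AND operation:
Net:  10111001.10001111.11000000.00000000
Network: 185.143.192.0/20


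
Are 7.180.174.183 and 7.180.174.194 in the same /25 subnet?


Mask: 255.255.255.128
7.180.174.183 AND mask = 7.180.174.128
7.180.174.194 AND mask = 7.180.174.128
Yes, same subnet (7.180.174.128)


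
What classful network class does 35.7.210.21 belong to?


First octet: 35
Binary: 00100011
0xxxxxxx -> Class A (1-126)
Class A, default mask 255.0.0.0 (/8)


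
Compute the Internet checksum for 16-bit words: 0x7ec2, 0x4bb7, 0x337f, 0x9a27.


Sum all words (with carry folding):
+ 0x7ec2 = 0x7ec2
+ 0x4bb7 = 0xca79
+ 0x337f = 0xfdf8
+ 0x9a27 = 0x9820
One's complement: ~0x9820
Checksum = 0x67df


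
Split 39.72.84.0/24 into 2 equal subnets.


New prefix = 24 + 1 = 25
Each subnet has 128 addresses
  39.72.84.0/25
  39.72.84.128/25
Subnets: 39.72.84.0/25, 39.72.84.128/25


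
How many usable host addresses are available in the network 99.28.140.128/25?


Host bits = 32 - 25 = 7
Total addresses = 2^7 = 128
Usable = total - 2 (network and broadcast)
Usable hosts: 126


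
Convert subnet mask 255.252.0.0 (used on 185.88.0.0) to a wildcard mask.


Subnet mask: 255.252.0.0
Wildcard = 255.255.255.255 - subnet mask
255 - 255 = 0
255 - 252 = 3
255 - 0 = 255
255 - 0 = 255
Wildcard: 0.3.255.255


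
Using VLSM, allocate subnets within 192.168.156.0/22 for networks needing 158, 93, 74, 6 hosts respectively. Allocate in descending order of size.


158 hosts -> /24 (254 usable): 192.168.156.0/24
93 hosts -> /25 (126 usable): 192.168.157.0/25
74 hosts -> /25 (126 usable): 192.168.157.128/25
6 hosts -> /29 (6 usable): 192.168.158.0/29
Allocation: 192.168.156.0/24 (158 hosts, 254 usable); 192.168.157.0/25 (93 hosts, 126 usable); 192.168.157.128/25 (74 hosts, 126 usable); 192.168.158.0/29 (6 hosts, 6 usable)


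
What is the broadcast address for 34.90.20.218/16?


Network: 34.90.0.0/16
Host bits = 16
Set all host bits to 1:
Broadcast: 34.90.255.255


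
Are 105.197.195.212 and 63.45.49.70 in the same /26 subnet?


Mask: 255.255.255.192
105.197.195.212 AND mask = 105.197.195.192
63.45.49.70 AND mask = 63.45.49.64
No, different subnets (105.197.195.192 vs 63.45.49.64)


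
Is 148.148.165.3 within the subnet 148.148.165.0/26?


Subnet network: 148.148.165.0
Test IP AND mask: 148.148.165.0
Yes, 148.148.165.3 is in 148.148.165.0/26


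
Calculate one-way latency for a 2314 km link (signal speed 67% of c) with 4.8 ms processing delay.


Speed = 0.67 * 3e5 km/s = 201000 km/s
Propagation delay = 2314 / 201000 = 0.0115 s = 11.5124 ms
Processing delay = 4.8 ms
Total one-way latency = 16.3124 ms


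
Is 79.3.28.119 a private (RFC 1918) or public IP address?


RFC 1918 private ranges:
  10.0.0.0/8 (10.0.0.0 - 10.255.255.255)
  172.16.0.0/12 (172.16.0.0 - 172.31.255.255)
  192.168.0.0/16 (192.168.0.0 - 192.168.255.255)
Public (not in any RFC 1918 range)


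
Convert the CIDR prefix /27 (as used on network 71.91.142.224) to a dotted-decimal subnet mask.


/27 means 27 network bits, 5 host bits
Binary: 11111111111111111111111111100000
Mask: 255.255.255.224


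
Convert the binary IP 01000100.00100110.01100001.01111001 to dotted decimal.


01000100 = 68
00100110 = 38
01100001 = 97
01111001 = 121
IP: 68.38.97.121


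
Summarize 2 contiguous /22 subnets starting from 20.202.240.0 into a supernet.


Original prefix: /22
Number of subnets: 2 = 2^1
New prefix = 22 - 1 = 21
Supernet: 20.202.240.0/21


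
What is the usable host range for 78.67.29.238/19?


Network: 78.67.0.0
Broadcast: 78.67.31.255
First usable = network + 1
Last usable = broadcast - 1
Range: 78.67.0.1 to 78.67.31.254


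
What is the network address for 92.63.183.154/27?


IP:   01011100.00111111.10110111.10011010
Mask: 11111111.11111111.11111111.11100000
AND operation:
Net:  01011100.00111111.10110111.10000000
Network: 92.63.183.128/27


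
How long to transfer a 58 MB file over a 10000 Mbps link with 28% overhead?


Effective throughput = 10000 * (1 - 28/100) = 7200 Mbps
File size in Mb = 58 * 8 = 464 Mb
Time = 464 / 7200
Time = 0.0644 seconds


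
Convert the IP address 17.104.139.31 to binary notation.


17 = 00010001
104 = 01101000
139 = 10001011
31 = 00011111
Binary: 00010001.01101000.10001011.00011111


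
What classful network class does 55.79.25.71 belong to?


First octet: 55
Binary: 00110111
0xxxxxxx -> Class A (1-126)
Class A, default mask 255.0.0.0 (/8)


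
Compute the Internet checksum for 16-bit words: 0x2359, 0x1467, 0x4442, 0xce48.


Sum all words (with carry folding):
+ 0x2359 = 0x2359
+ 0x1467 = 0x37c0
+ 0x4442 = 0x7c02
+ 0xce48 = 0x4a4b
One's complement: ~0x4a4b
Checksum = 0xb5b4


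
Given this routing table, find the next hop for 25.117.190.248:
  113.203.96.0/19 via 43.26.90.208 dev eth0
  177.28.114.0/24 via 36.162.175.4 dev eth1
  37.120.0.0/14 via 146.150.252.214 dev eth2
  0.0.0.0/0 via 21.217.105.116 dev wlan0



Longest prefix match for 25.117.190.248:
  /19 113.203.96.0: no
  /24 177.28.114.0: no
  /14 37.120.0.0: no
  /0 0.0.0.0: MATCH
Selected: next-hop 21.217.105.116 via wlan0 (matched /0)


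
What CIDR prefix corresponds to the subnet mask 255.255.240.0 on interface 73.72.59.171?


Binary: 11111111.11111111.11110000.00000000
Count leading 1s
Prefix: /20


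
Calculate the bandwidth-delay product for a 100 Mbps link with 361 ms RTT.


BDP = bandwidth * RTT
= 100 Mbps * 361 ms
= 100 * 1e6 * 361 / 1000 bits
= 36100000 bits
= 4512500 bytes
= 4406.7383 KB
BDP = 36100000 bits (4512500 bytes)


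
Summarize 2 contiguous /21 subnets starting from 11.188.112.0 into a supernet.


Original prefix: /21
Number of subnets: 2 = 2^1
New prefix = 21 - 1 = 20
Supernet: 11.188.112.0/20


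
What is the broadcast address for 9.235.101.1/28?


Network: 9.235.101.0/28
Host bits = 4
Set all host bits to 1:
Broadcast: 9.235.101.15


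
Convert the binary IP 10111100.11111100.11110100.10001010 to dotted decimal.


10111100 = 188
11111100 = 252
11110100 = 244
10001010 = 138
IP: 188.252.244.138


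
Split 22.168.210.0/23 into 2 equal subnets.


New prefix = 23 + 1 = 24
Each subnet has 256 addresses
  22.168.210.0/24
  22.168.211.0/24
Subnets: 22.168.210.0/24, 22.168.211.0/24


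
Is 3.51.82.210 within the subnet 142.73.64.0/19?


Subnet network: 142.73.64.0
Test IP AND mask: 3.51.64.0
No, 3.51.82.210 is not in 142.73.64.0/19


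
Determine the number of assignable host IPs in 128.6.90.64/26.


Host bits = 32 - 26 = 6
Total addresses = 2^6 = 64
Usable = total - 2 (network and broadcast)
Usable hosts: 62


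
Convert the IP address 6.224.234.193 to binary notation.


6 = 00000110
224 = 11100000
234 = 11101010
193 = 11000001
Binary: 00000110.11100000.11101010.11000001


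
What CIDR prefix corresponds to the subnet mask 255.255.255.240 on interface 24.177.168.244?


Binary: 11111111.11111111.11111111.11110000
Count leading 1s
Prefix: /28


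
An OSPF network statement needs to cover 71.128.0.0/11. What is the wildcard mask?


Subnet mask: 255.224.0.0
Wildcard = 255.255.255.255 - subnet mask
255 - 255 = 0
255 - 224 = 31
255 - 0 = 255
255 - 0 = 255
Wildcard: 0.31.255.255


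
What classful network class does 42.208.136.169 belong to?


First octet: 42
Binary: 00101010
0xxxxxxx -> Class A (1-126)
Class A, default mask 255.0.0.0 (/8)


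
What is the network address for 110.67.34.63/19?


IP:   01101110.01000011.00100010.00111111
Mask: 11111111.11111111.11100000.00000000
AND operation:
Net:  01101110.01000011.00100000.00000000
Network: 110.67.32.0/19


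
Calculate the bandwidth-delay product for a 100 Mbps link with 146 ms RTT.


BDP = bandwidth * RTT
= 100 Mbps * 146 ms
= 100 * 1e6 * 146 / 1000 bits
= 14600000 bits
= 1825000 bytes
= 1782.2266 KB
BDP = 14600000 bits (1825000 bytes)


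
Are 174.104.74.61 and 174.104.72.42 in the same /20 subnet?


Mask: 255.255.240.0
174.104.74.61 AND mask = 174.104.64.0
174.104.72.42 AND mask = 174.104.64.0
Yes, same subnet (174.104.64.0)


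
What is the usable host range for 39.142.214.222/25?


Network: 39.142.214.128
Broadcast: 39.142.214.255
First usable = network + 1
Last usable = broadcast - 1
Range: 39.142.214.129 to 39.142.214.254


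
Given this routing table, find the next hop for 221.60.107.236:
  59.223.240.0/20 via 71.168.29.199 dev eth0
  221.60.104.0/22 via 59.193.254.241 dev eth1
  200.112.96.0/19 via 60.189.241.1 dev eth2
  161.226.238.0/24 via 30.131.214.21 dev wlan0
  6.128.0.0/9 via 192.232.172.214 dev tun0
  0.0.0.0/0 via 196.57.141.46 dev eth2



Longest prefix match for 221.60.107.236:
  /20 59.223.240.0: no
  /22 221.60.104.0: MATCH
  /19 200.112.96.0: no
  /24 161.226.238.0: no
  /9 6.128.0.0: no
  /0 0.0.0.0: MATCH
Selected: next-hop 59.193.254.241 via eth1 (matched /22)


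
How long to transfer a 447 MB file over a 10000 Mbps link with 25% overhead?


Effective throughput = 10000 * (1 - 25/100) = 7500 Mbps
File size in Mb = 447 * 8 = 3576 Mb
Time = 3576 / 7500
Time = 0.4768 seconds


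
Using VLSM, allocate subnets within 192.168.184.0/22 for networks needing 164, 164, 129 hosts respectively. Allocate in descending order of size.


164 hosts -> /24 (254 usable): 192.168.184.0/24
164 hosts -> /24 (254 usable): 192.168.185.0/24
129 hosts -> /24 (254 usable): 192.168.186.0/24
Allocation: 192.168.184.0/24 (164 hosts, 254 usable); 192.168.185.0/24 (164 hosts, 254 usable); 192.168.186.0/24 (129 hosts, 254 usable)


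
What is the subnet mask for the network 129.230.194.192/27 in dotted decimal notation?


/27 means 27 network bits, 5 host bits
Binary: 11111111111111111111111111100000
Mask: 255.255.255.224


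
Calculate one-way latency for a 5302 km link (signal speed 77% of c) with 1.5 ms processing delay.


Speed = 0.77 * 3e5 km/s = 231000 km/s
Propagation delay = 5302 / 231000 = 0.023 s = 22.9524 ms
Processing delay = 1.5 ms
Total one-way latency = 24.4524 ms


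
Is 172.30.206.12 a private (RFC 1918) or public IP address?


RFC 1918 private ranges:
  10.0.0.0/8 (10.0.0.0 - 10.255.255.255)
  172.16.0.0/12 (172.16.0.0 - 172.31.255.255)
  192.168.0.0/16 (192.168.0.0 - 192.168.255.255)
Private (in 172.16.0.0/12)


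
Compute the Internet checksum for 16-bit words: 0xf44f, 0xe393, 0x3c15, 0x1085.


Sum all words (with carry folding):
+ 0xf44f = 0xf44f
+ 0xe393 = 0xd7e3
+ 0x3c15 = 0x13f9
+ 0x1085 = 0x247e
One's complement: ~0x247e
Checksum = 0xdb81


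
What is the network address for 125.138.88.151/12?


IP:   01111101.10001010.01011000.10010111
Mask: 11111111.11110000.00000000.00000000
AND operation:
Net:  01111101.10000000.00000000.00000000
Network: 125.128.0.0/12


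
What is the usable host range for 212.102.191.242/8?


Network: 212.0.0.0
Broadcast: 212.255.255.255
First usable = network + 1
Last usable = broadcast - 1
Range: 212.0.0.1 to 212.255.255.254


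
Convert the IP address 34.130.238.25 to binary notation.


34 = 00100010
130 = 10000010
238 = 11101110
25 = 00011001
Binary: 00100010.10000010.11101110.00011001


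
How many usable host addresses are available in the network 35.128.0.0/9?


Host bits = 32 - 9 = 23
Total addresses = 2^23 = 8388608
Usable = total - 2 (network and broadcast)
Usable hosts: 8388606


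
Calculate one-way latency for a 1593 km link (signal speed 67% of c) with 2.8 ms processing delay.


Speed = 0.67 * 3e5 km/s = 201000 km/s
Propagation delay = 1593 / 201000 = 0.0079 s = 7.9254 ms
Processing delay = 2.8 ms
Total one-way latency = 10.7254 ms


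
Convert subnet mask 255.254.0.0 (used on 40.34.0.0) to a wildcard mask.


Subnet mask: 255.254.0.0
Wildcard = 255.255.255.255 - subnet mask
255 - 255 = 0
255 - 254 = 1
255 - 0 = 255
255 - 0 = 255
Wildcard: 0.1.255.255


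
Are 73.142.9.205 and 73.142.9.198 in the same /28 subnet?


Mask: 255.255.255.240
73.142.9.205 AND mask = 73.142.9.192
73.142.9.198 AND mask = 73.142.9.192
Yes, same subnet (73.142.9.192)


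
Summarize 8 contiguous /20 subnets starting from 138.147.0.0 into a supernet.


Original prefix: /20
Number of subnets: 8 = 2^3
New prefix = 20 - 3 = 17
Supernet: 138.147.0.0/17


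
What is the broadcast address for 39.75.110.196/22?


Network: 39.75.108.0/22
Host bits = 10
Set all host bits to 1:
Broadcast: 39.75.111.255


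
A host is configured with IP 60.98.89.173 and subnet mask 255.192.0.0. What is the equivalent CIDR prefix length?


Binary: 11111111.11000000.00000000.00000000
Count leading 1s
Prefix: /10


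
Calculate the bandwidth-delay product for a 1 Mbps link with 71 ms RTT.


BDP = bandwidth * RTT
= 1 Mbps * 71 ms
= 1 * 1e6 * 71 / 1000 bits
= 71000 bits
= 8875 bytes
= 8.667 KB
BDP = 71000 bits (8875 bytes)


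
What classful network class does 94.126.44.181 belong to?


First octet: 94
Binary: 01011110
0xxxxxxx -> Class A (1-126)
Class A, default mask 255.0.0.0 (/8)


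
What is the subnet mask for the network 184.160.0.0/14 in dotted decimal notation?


/14 means 14 network bits, 18 host bits
Binary: 11111111111111000000000000000000
Mask: 255.252.0.0


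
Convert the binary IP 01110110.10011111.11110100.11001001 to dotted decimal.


01110110 = 118
10011111 = 159
11110100 = 244
11001001 = 201
IP: 118.159.244.201


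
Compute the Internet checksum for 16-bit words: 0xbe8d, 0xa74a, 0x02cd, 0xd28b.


Sum all words (with carry folding):
+ 0xbe8d = 0xbe8d
+ 0xa74a = 0x65d8
+ 0x02cd = 0x68a5
+ 0xd28b = 0x3b31
One's complement: ~0x3b31
Checksum = 0xc4ce


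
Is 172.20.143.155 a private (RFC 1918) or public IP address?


RFC 1918 private ranges:
  10.0.0.0/8 (10.0.0.0 - 10.255.255.255)
  172.16.0.0/12 (172.16.0.0 - 172.31.255.255)
  192.168.0.0/16 (192.168.0.0 - 192.168.255.255)
Private (in 172.16.0.0/12)


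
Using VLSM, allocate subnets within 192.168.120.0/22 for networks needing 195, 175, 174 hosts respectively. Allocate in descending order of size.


195 hosts -> /24 (254 usable): 192.168.120.0/24
175 hosts -> /24 (254 usable): 192.168.121.0/24
174 hosts -> /24 (254 usable): 192.168.122.0/24
Allocation: 192.168.120.0/24 (195 hosts, 254 usable); 192.168.121.0/24 (175 hosts, 254 usable); 192.168.122.0/24 (174 hosts, 254 usable)


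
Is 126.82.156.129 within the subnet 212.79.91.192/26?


Subnet network: 212.79.91.192
Test IP AND mask: 126.82.156.128
No, 126.82.156.129 is not in 212.79.91.192/26


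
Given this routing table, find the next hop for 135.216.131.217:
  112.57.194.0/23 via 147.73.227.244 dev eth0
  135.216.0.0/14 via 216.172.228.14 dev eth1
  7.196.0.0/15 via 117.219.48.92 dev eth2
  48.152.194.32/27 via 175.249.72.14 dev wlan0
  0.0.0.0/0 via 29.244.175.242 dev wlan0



Longest prefix match for 135.216.131.217:
  /23 112.57.194.0: no
  /14 135.216.0.0: MATCH
  /15 7.196.0.0: no
  /27 48.152.194.32: no
  /0 0.0.0.0: MATCH
Selected: next-hop 216.172.228.14 via eth1 (matched /14)


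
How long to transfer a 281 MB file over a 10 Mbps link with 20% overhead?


Effective throughput = 10 * (1 - 20/100) = 8 Mbps
File size in Mb = 281 * 8 = 2248 Mb
Time = 2248 / 8
Time = 281 seconds


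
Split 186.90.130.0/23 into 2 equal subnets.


New prefix = 23 + 1 = 24
Each subnet has 256 addresses
  186.90.130.0/24
  186.90.131.0/24
Subnets: 186.90.130.0/24, 186.90.131.0/24


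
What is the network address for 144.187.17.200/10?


IP:   10010000.10111011.00010001.11001000
Mask: 11111111.11000000.00000000.00000000
AND operation:
Net:  10010000.10000000.00000000.00000000
Network: 144.128.0.0/10


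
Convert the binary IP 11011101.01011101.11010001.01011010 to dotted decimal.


11011101 = 221
01011101 = 93
11010001 = 209
01011010 = 90
IP: 221.93.209.90


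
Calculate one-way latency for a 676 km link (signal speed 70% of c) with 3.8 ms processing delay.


Speed = 0.7 * 3e5 km/s = 210000 km/s
Propagation delay = 676 / 210000 = 0.0032 s = 3.219 ms
Processing delay = 3.8 ms
Total one-way latency = 7.019 ms


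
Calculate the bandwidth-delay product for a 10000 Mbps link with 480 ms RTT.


BDP = bandwidth * RTT
= 10000 Mbps * 480 ms
= 10000 * 1e6 * 480 / 1000 bits
= 4800000000 bits
= 600000000 bytes
= 585937.5 KB
BDP = 4800000000 bits (600000000 bytes)


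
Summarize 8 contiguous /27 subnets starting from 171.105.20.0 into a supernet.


Original prefix: /27
Number of subnets: 8 = 2^3
New prefix = 27 - 3 = 24
Supernet: 171.105.20.0/24


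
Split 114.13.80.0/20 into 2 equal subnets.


New prefix = 20 + 1 = 21
Each subnet has 2048 addresses
  114.13.80.0/21
  114.13.88.0/21
Subnets: 114.13.80.0/21, 114.13.88.0/21


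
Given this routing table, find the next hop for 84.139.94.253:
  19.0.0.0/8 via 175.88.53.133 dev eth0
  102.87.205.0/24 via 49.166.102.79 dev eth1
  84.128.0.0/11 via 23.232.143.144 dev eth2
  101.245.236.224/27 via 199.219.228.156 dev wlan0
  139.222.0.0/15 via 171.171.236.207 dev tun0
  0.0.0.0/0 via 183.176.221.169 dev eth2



Longest prefix match for 84.139.94.253:
  /8 19.0.0.0: no
  /24 102.87.205.0: no
  /11 84.128.0.0: MATCH
  /27 101.245.236.224: no
  /15 139.222.0.0: no
  /0 0.0.0.0: MATCH
Selected: next-hop 23.232.143.144 via eth2 (matched /11)


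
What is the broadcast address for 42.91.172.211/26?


Network: 42.91.172.192/26
Host bits = 6
Set all host bits to 1:
Broadcast: 42.91.172.255


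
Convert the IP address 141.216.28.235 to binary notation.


141 = 10001101
216 = 11011000
28 = 00011100
235 = 11101011
Binary: 10001101.11011000.00011100.11101011


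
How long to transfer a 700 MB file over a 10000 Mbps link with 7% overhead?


Effective throughput = 10000 * (1 - 7/100) = 9300 Mbps
File size in Mb = 700 * 8 = 5600 Mb
Time = 5600 / 9300
Time = 0.6022 seconds


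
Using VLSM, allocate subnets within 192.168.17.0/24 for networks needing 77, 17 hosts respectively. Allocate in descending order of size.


77 hosts -> /25 (126 usable): 192.168.17.0/25
17 hosts -> /27 (30 usable): 192.168.17.128/27
Allocation: 192.168.17.0/25 (77 hosts, 126 usable); 192.168.17.128/27 (17 hosts, 30 usable)


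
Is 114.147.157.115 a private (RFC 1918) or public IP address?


RFC 1918 private ranges:
  10.0.0.0/8 (10.0.0.0 - 10.255.255.255)
  172.16.0.0/12 (172.16.0.0 - 172.31.255.255)
  192.168.0.0/16 (192.168.0.0 - 192.168.255.255)
Public (not in any RFC 1918 range)


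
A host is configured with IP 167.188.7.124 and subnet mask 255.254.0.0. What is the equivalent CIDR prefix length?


Binary: 11111111.11111110.00000000.00000000
Count leading 1s
Prefix: /15


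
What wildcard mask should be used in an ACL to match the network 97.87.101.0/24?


Subnet mask: 255.255.255.0
Wildcard = 255.255.255.255 - subnet mask
255 - 255 = 0
255 - 255 = 0
255 - 255 = 0
255 - 0 = 255
Wildcard: 0.0.0.255


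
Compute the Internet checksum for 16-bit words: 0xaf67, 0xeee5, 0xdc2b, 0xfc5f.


Sum all words (with carry folding):
+ 0xaf67 = 0xaf67
+ 0xeee5 = 0x9e4d
+ 0xdc2b = 0x7a79
+ 0xfc5f = 0x76d9
One's complement: ~0x76d9
Checksum = 0x8926


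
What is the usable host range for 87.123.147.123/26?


Network: 87.123.147.64
Broadcast: 87.123.147.127
First usable = network + 1
Last usable = broadcast - 1
Range: 87.123.147.65 to 87.123.147.126


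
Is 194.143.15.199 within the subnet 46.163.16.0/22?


Subnet network: 46.163.16.0
Test IP AND mask: 194.143.12.0
No, 194.143.15.199 is not in 46.163.16.0/22


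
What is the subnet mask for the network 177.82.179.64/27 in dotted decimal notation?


/27 means 27 network bits, 5 host bits
Binary: 11111111111111111111111111100000
Mask: 255.255.255.224


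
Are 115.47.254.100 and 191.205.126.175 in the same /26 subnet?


Mask: 255.255.255.192
115.47.254.100 AND mask = 115.47.254.64
191.205.126.175 AND mask = 191.205.126.128
No, different subnets (115.47.254.64 vs 191.205.126.128)


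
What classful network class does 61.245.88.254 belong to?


First octet: 61
Binary: 00111101
0xxxxxxx -> Class A (1-126)
Class A, default mask 255.0.0.0 (/8)


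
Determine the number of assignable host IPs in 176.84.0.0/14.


Host bits = 32 - 14 = 18
Total addresses = 2^18 = 262144
Usable = total - 2 (network and broadcast)
Usable hosts: 262142


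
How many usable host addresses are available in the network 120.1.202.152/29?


Host bits = 32 - 29 = 3
Total addresses = 2^3 = 8
Usable = total - 2 (network and broadcast)
Usable hosts: 6


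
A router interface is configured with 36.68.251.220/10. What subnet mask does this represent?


/10 means 10 network bits, 22 host bits
Binary: 11111111110000000000000000000000
Mask: 255.192.0.0


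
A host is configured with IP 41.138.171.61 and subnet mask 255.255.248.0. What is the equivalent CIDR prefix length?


Binary: 11111111.11111111.11111000.00000000
Count leading 1s
Prefix: /21


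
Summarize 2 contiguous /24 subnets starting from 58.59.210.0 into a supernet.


Original prefix: /24
Number of subnets: 2 = 2^1
New prefix = 24 - 1 = 23
Supernet: 58.59.210.0/23


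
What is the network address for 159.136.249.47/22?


IP:   10011111.10001000.11111001.00101111
Mask: 11111111.11111111.11111100.00000000
AND operation:
Net:  10011111.10001000.11111000.00000000
Network: 159.136.248.0/22


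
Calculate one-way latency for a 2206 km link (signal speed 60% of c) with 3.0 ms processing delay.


Speed = 0.6 * 3e5 km/s = 180000 km/s
Propagation delay = 2206 / 180000 = 0.0123 s = 12.2556 ms
Processing delay = 3.0 ms
Total one-way latency = 15.2556 ms


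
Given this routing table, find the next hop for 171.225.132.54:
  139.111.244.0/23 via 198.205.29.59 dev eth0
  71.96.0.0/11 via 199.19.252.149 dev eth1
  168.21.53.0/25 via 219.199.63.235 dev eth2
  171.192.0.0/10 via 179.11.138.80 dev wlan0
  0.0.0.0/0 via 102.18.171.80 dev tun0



Longest prefix match for 171.225.132.54:
  /23 139.111.244.0: no
  /11 71.96.0.0: no
  /25 168.21.53.0: no
  /10 171.192.0.0: MATCH
  /0 0.0.0.0: MATCH
Selected: next-hop 179.11.138.80 via wlan0 (matched /10)


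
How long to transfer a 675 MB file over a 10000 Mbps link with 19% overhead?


Effective throughput = 10000 * (1 - 19/100) = 8100.0 Mbps
File size in Mb = 675 * 8 = 5400 Mb
Time = 5400 / 8100.0
Time = 0.6667 seconds


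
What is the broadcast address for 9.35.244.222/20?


Network: 9.35.240.0/20
Host bits = 12
Set all host bits to 1:
Broadcast: 9.35.255.255


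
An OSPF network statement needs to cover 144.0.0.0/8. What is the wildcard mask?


Subnet mask: 255.0.0.0
Wildcard = 255.255.255.255 - subnet mask
255 - 255 = 0
255 - 0 = 255
255 - 0 = 255
255 - 0 = 255
Wildcard: 0.255.255.255


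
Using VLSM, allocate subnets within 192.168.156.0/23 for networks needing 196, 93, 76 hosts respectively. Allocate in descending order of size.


196 hosts -> /24 (254 usable): 192.168.156.0/24
93 hosts -> /25 (126 usable): 192.168.157.0/25
76 hosts -> /25 (126 usable): 192.168.157.128/25
Allocation: 192.168.156.0/24 (196 hosts, 254 usable); 192.168.157.0/25 (93 hosts, 126 usable); 192.168.157.128/25 (76 hosts, 126 usable)


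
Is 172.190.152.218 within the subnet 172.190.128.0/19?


Subnet network: 172.190.128.0
Test IP AND mask: 172.190.128.0
Yes, 172.190.152.218 is in 172.190.128.0/19


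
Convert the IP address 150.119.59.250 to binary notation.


150 = 10010110
119 = 01110111
59 = 00111011
250 = 11111010
Binary: 10010110.01110111.00111011.11111010


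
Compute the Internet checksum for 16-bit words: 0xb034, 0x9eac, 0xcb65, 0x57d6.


Sum all words (with carry folding):
+ 0xb034 = 0xb034
+ 0x9eac = 0x4ee1
+ 0xcb65 = 0x1a47
+ 0x57d6 = 0x721d
One's complement: ~0x721d
Checksum = 0x8de2


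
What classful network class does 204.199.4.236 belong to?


First octet: 204
Binary: 11001100
110xxxxx -> Class C (192-223)
Class C, default mask 255.255.255.0 (/24)


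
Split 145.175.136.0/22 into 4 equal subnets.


New prefix = 22 + 2 = 24
Each subnet has 256 addresses
  145.175.136.0/24
  145.175.137.0/24
  145.175.138.0/24
  145.175.139.0/24
Subnets: 145.175.136.0/24, 145.175.137.0/24, 145.175.138.0/24, 145.175.139.0/24


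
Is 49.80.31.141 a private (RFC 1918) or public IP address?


RFC 1918 private ranges:
  10.0.0.0/8 (10.0.0.0 - 10.255.255.255)
  172.16.0.0/12 (172.16.0.0 - 172.31.255.255)
  192.168.0.0/16 (192.168.0.0 - 192.168.255.255)
Public (not in any RFC 1918 range)


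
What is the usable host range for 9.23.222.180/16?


Network: 9.23.0.0
Broadcast: 9.23.255.255
First usable = network + 1
Last usable = broadcast - 1
Range: 9.23.0.1 to 9.23.255.254


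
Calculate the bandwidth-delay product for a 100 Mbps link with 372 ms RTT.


BDP = bandwidth * RTT
= 100 Mbps * 372 ms
= 100 * 1e6 * 372 / 1000 bits
= 37200000 bits
= 4650000 bytes
= 4541.0156 KB
BDP = 37200000 bits (4650000 bytes)


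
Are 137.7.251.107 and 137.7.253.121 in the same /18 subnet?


Mask: 255.255.192.0
137.7.251.107 AND mask = 137.7.192.0
137.7.253.121 AND mask = 137.7.192.0
Yes, same subnet (137.7.192.0)


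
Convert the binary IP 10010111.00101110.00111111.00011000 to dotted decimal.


10010111 = 151
00101110 = 46
00111111 = 63
00011000 = 24
IP: 151.46.63.24


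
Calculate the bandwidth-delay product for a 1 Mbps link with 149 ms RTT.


BDP = bandwidth * RTT
= 1 Mbps * 149 ms
= 1 * 1e6 * 149 / 1000 bits
= 149000 bits
= 18625 bytes
= 18.1885 KB
BDP = 149000 bits (18625 bytes)


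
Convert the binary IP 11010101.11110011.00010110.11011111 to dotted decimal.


11010101 = 213
11110011 = 243
00010110 = 22
11011111 = 223
IP: 213.243.22.223


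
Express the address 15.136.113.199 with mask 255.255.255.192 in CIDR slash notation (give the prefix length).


Binary: 11111111.11111111.11111111.11000000
Count leading 1s
Prefix: /26


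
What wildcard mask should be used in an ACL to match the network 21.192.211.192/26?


Subnet mask: 255.255.255.192
Wildcard = 255.255.255.255 - subnet mask
255 - 255 = 0
255 - 255 = 0
255 - 255 = 0
255 - 192 = 63
Wildcard: 0.0.0.63


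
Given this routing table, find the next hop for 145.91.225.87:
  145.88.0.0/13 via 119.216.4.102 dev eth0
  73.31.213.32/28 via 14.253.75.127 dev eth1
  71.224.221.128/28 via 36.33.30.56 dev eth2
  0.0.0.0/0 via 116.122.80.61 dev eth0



Longest prefix match for 145.91.225.87:
  /13 145.88.0.0: MATCH
  /28 73.31.213.32: no
  /28 71.224.221.128: no
  /0 0.0.0.0: MATCH
Selected: next-hop 119.216.4.102 via eth0 (matched /13)


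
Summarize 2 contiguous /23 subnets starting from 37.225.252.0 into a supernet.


Original prefix: /23
Number of subnets: 2 = 2^1
New prefix = 23 - 1 = 22
Supernet: 37.225.252.0/22


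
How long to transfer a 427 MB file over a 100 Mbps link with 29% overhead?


Effective throughput = 100 * (1 - 29/100) = 71 Mbps
File size in Mb = 427 * 8 = 3416 Mb
Time = 3416 / 71
Time = 48.1127 seconds


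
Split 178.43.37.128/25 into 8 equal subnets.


New prefix = 25 + 3 = 28
Each subnet has 16 addresses
  178.43.37.128/28
  178.43.37.144/28
  178.43.37.160/28
  178.43.37.176/28
  178.43.37.192/28
  178.43.37.208/28
  178.43.37.224/28
  178.43.37.240/28
Subnets: 178.43.37.128/28, 178.43.37.144/28, 178.43.37.160/28, 178.43.37.176/28, 178.43.37.192/28, 178.43.37.208/28, 178.43.37.224/28, 178.43.37.240/28


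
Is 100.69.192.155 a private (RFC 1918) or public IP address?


RFC 1918 private ranges:
  10.0.0.0/8 (10.0.0.0 - 10.255.255.255)
  172.16.0.0/12 (172.16.0.0 - 172.31.255.255)
  192.168.0.0/16 (192.168.0.0 - 192.168.255.255)
Public (not in any RFC 1918 range)


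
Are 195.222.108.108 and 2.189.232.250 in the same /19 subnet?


Mask: 255.255.224.0
195.222.108.108 AND mask = 195.222.96.0
2.189.232.250 AND mask = 2.189.224.0
No, different subnets (195.222.96.0 vs 2.189.224.0)


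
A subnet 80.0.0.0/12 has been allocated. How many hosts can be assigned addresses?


Host bits = 32 - 12 = 20
Total addresses = 2^20 = 1048576
Usable = total - 2 (network and broadcast)
Usable hosts: 1048574


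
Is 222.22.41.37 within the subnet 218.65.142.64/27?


Subnet network: 218.65.142.64
Test IP AND mask: 222.22.41.32
No, 222.22.41.37 is not in 218.65.142.64/27


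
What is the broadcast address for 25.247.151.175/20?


Network: 25.247.144.0/20
Host bits = 12
Set all host bits to 1:
Broadcast: 25.247.159.255


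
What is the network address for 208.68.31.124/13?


IP:   11010000.01000100.00011111.01111100
Mask: 11111111.11111000.00000000.00000000
AND operation:
Net:  11010000.01000000.00000000.00000000
Network: 208.64.0.0/13


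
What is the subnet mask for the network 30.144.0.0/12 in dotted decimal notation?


/12 means 12 network bits, 20 host bits
Binary: 11111111111100000000000000000000
Mask: 255.240.0.0


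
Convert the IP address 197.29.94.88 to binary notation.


197 = 11000101
29 = 00011101
94 = 01011110
88 = 01011000
Binary: 11000101.00011101.01011110.01011000


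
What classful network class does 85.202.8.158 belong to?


First octet: 85
Binary: 01010101
0xxxxxxx -> Class A (1-126)
Class A, default mask 255.0.0.0 (/8)


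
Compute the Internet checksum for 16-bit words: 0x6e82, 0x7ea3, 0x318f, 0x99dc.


Sum all words (with carry folding):
+ 0x6e82 = 0x6e82
+ 0x7ea3 = 0xed25
+ 0x318f = 0x1eb5
+ 0x99dc = 0xb891
One's complement: ~0xb891
Checksum = 0x476e


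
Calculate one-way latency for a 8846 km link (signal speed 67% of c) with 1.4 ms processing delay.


Speed = 0.67 * 3e5 km/s = 201000 km/s
Propagation delay = 8846 / 201000 = 0.044 s = 44.01 ms
Processing delay = 1.4 ms
Total one-way latency = 45.41 ms


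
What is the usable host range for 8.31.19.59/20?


Network: 8.31.16.0
Broadcast: 8.31.31.255
First usable = network + 1
Last usable = broadcast - 1
Range: 8.31.16.1 to 8.31.31.254


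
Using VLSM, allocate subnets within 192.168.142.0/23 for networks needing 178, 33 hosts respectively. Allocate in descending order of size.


178 hosts -> /24 (254 usable): 192.168.142.0/24
33 hosts -> /26 (62 usable): 192.168.143.0/26
Allocation: 192.168.142.0/24 (178 hosts, 254 usable); 192.168.143.0/26 (33 hosts, 62 usable)


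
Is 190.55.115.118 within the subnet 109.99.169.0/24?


Subnet network: 109.99.169.0
Test IP AND mask: 190.55.115.0
No, 190.55.115.118 is not in 109.99.169.0/24


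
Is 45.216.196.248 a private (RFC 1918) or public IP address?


RFC 1918 private ranges:
  10.0.0.0/8 (10.0.0.0 - 10.255.255.255)
  172.16.0.0/12 (172.16.0.0 - 172.31.255.255)
  192.168.0.0/16 (192.168.0.0 - 192.168.255.255)
Public (not in any RFC 1918 range)


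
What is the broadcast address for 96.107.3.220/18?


Network: 96.107.0.0/18
Host bits = 14
Set all host bits to 1:
Broadcast: 96.107.63.255


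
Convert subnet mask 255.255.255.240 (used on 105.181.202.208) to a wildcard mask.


Subnet mask: 255.255.255.240
Wildcard = 255.255.255.255 - subnet mask
255 - 255 = 0
255 - 255 = 0
255 - 255 = 0
255 - 240 = 15
Wildcard: 0.0.0.15


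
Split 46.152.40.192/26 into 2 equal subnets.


New prefix = 26 + 1 = 27
Each subnet has 32 addresses
  46.152.40.192/27
  46.152.40.224/27
Subnets: 46.152.40.192/27, 46.152.40.224/27


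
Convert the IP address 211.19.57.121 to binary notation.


211 = 11010011
19 = 00010011
57 = 00111001
121 = 01111001
Binary: 11010011.00010011.00111001.01111001


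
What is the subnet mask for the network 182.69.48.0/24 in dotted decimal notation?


/24 means 24 network bits, 8 host bits
Binary: 11111111111111111111111100000000
Mask: 255.255.255.0


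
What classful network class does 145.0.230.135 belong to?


First octet: 145
Binary: 10010001
10xxxxxx -> Class B (128-191)
Class B, default mask 255.255.0.0 (/16)


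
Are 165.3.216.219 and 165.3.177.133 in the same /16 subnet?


Mask: 255.255.0.0
165.3.216.219 AND mask = 165.3.0.0
165.3.177.133 AND mask = 165.3.0.0
Yes, same subnet (165.3.0.0)


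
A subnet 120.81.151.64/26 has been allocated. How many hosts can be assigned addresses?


Host bits = 32 - 26 = 6
Total addresses = 2^6 = 64
Usable = total - 2 (network and broadcast)
Usable hosts: 62


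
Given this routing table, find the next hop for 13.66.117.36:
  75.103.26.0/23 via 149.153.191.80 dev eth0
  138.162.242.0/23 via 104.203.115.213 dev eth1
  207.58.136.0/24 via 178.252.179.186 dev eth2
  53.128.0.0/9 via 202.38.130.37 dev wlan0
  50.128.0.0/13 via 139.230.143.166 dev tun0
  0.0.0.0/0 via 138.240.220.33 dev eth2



Longest prefix match for 13.66.117.36:
  /23 75.103.26.0: no
  /23 138.162.242.0: no
  /24 207.58.136.0: no
  /9 53.128.0.0: no
  /13 50.128.0.0: no
  /0 0.0.0.0: MATCH
Selected: next-hop 138.240.220.33 via eth2 (matched /0)


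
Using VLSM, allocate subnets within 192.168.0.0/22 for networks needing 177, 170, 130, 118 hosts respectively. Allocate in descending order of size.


177 hosts -> /24 (254 usable): 192.168.0.0/24
170 hosts -> /24 (254 usable): 192.168.1.0/24
130 hosts -> /24 (254 usable): 192.168.2.0/24
118 hosts -> /25 (126 usable): 192.168.3.0/25
Allocation: 192.168.0.0/24 (177 hosts, 254 usable); 192.168.1.0/24 (170 hosts, 254 usable); 192.168.2.0/24 (130 hosts, 254 usable); 192.168.3.0/25 (118 hosts, 126 usable)


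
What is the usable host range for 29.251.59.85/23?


Network: 29.251.58.0
Broadcast: 29.251.59.255
First usable = network + 1
Last usable = broadcast - 1
Range: 29.251.58.1 to 29.251.59.254


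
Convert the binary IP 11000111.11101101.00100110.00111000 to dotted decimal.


11000111 = 199
11101101 = 237
00100110 = 38
00111000 = 56
IP: 199.237.38.56


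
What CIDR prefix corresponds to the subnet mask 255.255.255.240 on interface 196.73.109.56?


Binary: 11111111.11111111.11111111.11110000
Count leading 1s
Prefix: /28


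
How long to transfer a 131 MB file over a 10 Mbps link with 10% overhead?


Effective throughput = 10 * (1 - 10/100) = 9 Mbps
File size in Mb = 131 * 8 = 1048 Mb
Time = 1048 / 9
Time = 116.4444 seconds


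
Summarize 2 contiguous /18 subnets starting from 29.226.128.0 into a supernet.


Original prefix: /18
Number of subnets: 2 = 2^1
New prefix = 18 - 1 = 17
Supernet: 29.226.128.0/17


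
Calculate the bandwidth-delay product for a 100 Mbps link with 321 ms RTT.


BDP = bandwidth * RTT
= 100 Mbps * 321 ms
= 100 * 1e6 * 321 / 1000 bits
= 32100000 bits
= 4012500 bytes
= 3918.457 KB
BDP = 32100000 bits (4012500 bytes)


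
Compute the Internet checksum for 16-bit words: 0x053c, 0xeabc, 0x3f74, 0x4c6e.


Sum all words (with carry folding):
+ 0x053c = 0x053c
+ 0xeabc = 0xeff8
+ 0x3f74 = 0x2f6d
+ 0x4c6e = 0x7bdb
One's complement: ~0x7bdb
Checksum = 0x8424


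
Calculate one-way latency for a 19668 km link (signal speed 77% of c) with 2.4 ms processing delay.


Speed = 0.77 * 3e5 km/s = 231000 km/s
Propagation delay = 19668 / 231000 = 0.0851 s = 85.1429 ms
Processing delay = 2.4 ms
Total one-way latency = 87.5429 ms


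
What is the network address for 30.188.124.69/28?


IP:   00011110.10111100.01111100.01000101
Mask: 11111111.11111111.11111111.11110000
AND operation:
Net:  00011110.10111100.01111100.01000000
Network: 30.188.124.64/28
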